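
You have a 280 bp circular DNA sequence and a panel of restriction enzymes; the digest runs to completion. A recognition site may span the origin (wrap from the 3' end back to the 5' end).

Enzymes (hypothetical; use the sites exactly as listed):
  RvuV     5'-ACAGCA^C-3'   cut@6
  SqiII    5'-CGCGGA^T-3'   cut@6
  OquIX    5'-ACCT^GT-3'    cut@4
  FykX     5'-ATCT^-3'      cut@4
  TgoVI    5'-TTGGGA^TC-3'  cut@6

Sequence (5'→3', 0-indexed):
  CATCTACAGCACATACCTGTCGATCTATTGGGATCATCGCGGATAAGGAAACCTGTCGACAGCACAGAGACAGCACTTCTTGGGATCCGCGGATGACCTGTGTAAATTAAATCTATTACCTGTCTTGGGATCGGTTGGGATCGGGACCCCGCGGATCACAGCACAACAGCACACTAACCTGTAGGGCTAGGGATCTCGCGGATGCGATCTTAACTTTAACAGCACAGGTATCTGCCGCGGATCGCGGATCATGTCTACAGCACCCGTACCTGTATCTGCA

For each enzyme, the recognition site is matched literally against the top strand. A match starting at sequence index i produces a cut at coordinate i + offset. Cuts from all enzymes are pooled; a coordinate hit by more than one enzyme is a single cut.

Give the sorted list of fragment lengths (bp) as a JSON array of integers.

[6,6,6,6,7,7,7,7,8,8,8,8,8,8,8,9,9,9,9,10,10,10,10,11,11,14,14,15,15,16]

Scan for sites:
  RvuV ACAGCAC/6: at [5, 58, 69, 157, 165, 218, 256] ⇒ [11, 64, 75, 163, 171, 224, 262]
  SqiII CGCGGAT/6: at [37, 87, 149, 196, 235, 242] ⇒ [43, 93, 155, 202, 241, 248]
  OquIX ACCTGT/4: at [14, 50, 95, 117, 176, 267] ⇒ [18, 54, 99, 121, 180, 271]
  FykX ATCT/4: at [1, 22, 110, 192, 206, 229, 273] ⇒ [5, 26, 114, 196, 210, 233, 277]
  TgoVI TTGGGATC/6: at [27, 79, 124, 134] ⇒ [33, 85, 130, 140]

Pooled cuts: [5, 11, 18, 26, 33, 43, 54, 64, 75, 85, 93, 99, 114, 121, 130, 140, 155, 163, 171, 180, 196, 202, 210, 224, 233, 241, 248, 262, 271, 277]

Fragment lengths:
  5→11: 6 bp
  11→18: 7 bp
  18→26: 8 bp
  26→33: 7 bp
  33→43: 10 bp
  43→54: 11 bp
  54→64: 10 bp
  64→75: 11 bp
  75→85: 10 bp
  85→93: 8 bp
  93→99: 6 bp
  99→114: 15 bp
  114→121: 7 bp
  121→130: 9 bp
  130→140: 10 bp
  140→155: 15 bp
  155→163: 8 bp
  163→171: 8 bp
  171→180: 9 bp
  180→196: 16 bp
  196→202: 6 bp
  202→210: 8 bp
  210→224: 14 bp
  224→233: 9 bp
  233→241: 8 bp
  241→248: 7 bp
  248→262: 14 bp
  262→271: 9 bp
  271→277: 6 bp
  277→5 (wrap): 280-277+5 = 8 bp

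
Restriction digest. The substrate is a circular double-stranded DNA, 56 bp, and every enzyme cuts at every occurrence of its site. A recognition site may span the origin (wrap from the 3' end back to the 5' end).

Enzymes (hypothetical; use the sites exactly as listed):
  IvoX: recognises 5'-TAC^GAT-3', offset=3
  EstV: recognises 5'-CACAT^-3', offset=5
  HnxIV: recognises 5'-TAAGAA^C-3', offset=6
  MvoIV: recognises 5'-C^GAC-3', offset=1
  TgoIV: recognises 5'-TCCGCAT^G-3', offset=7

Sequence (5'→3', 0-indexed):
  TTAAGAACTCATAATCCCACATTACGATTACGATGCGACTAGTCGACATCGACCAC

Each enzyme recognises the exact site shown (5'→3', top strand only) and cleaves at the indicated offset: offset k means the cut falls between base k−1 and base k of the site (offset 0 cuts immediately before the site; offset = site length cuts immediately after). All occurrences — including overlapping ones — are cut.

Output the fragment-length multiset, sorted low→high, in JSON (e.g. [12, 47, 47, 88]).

[3,5,6,6,8,13,15]

Scan for sites:
  IvoX (TACGAT, off=3): starts [22, 28] → cuts [25, 31]
  EstV (CACAT, off=5): starts [17] → cuts [22]
  HnxIV (TAAGAAC, off=6): starts [1] → cuts [7]
  MvoIV (CGAC, off=1): starts [35, 43, 49] → cuts [36, 44, 50]
  TgoIV (TCCGCATG, off=7): no sites

Pooled cuts: [7, 22, 25, 31, 36, 44, 50]

Fragments:
  7→22: 15 bp
  22→25: 3 bp
  25→31: 6 bp
  31→36: 5 bp
  36→44: 8 bp
  44→50: 6 bp
  50→7 (wrap): 56-50+7 = 13 bp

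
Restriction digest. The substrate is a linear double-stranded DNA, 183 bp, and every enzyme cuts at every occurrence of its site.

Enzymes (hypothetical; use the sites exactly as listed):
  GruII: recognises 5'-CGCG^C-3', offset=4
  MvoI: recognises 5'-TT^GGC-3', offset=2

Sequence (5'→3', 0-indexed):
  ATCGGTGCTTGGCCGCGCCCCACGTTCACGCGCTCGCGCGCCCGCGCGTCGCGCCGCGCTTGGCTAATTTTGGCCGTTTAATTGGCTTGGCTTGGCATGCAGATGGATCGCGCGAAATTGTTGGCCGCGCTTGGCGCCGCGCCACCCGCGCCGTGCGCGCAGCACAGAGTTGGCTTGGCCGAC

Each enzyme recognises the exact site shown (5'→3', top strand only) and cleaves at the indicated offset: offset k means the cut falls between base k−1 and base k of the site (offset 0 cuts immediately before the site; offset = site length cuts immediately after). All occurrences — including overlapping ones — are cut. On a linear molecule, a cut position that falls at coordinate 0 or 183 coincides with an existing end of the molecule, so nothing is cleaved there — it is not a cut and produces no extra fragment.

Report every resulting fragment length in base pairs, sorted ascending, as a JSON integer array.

[2,3,3,5,5,5,5,6,6,7,7,7,7,9,9,9,10,10,10,12,12,15,19]

Site scan:
  GruII (CGCGC, off=4): starts [13, 28, 34, 36, 42, 49, 54, 108, 125, 137, 146, 155] → cuts [17, 32, 38, 40, 46, 53, 58, 112, 129, 141, 150, 159]
  MvoI (TTGGC, off=2): starts [8, 59, 69, 81, 86, 91, 120, 130, 169, 174] → cuts [10, 61, 71, 83, 88, 93, 122, 132, 171, 176]

All cut coordinates (distinct, sorted): [10, 17, 32, 38, 40, 46, 53, 58, 61, 71, 83, 88, 93, 112, 122, 129, 132, 141, 150, 159, 171, 176]

Fragments:
  [0,10): 10 bp
  [10,17): 7 bp
  [17,32): 15 bp
  [32,38): 6 bp
  [38,40): 2 bp
  [40,46): 6 bp
  [46,53): 7 bp
  [53,58): 5 bp
  [58,61): 3 bp
  [61,71): 10 bp
  [71,83): 12 bp
  [83,88): 5 bp
  [88,93): 5 bp
  [93,112): 19 bp
  [112,122): 10 bp
  [122,129): 7 bp
  [129,132): 3 bp
  [132,141): 9 bp
  [141,150): 9 bp
  [150,159): 9 bp
  [159,171): 12 bp
  [171,176): 5 bp
  [176,183): 7 bp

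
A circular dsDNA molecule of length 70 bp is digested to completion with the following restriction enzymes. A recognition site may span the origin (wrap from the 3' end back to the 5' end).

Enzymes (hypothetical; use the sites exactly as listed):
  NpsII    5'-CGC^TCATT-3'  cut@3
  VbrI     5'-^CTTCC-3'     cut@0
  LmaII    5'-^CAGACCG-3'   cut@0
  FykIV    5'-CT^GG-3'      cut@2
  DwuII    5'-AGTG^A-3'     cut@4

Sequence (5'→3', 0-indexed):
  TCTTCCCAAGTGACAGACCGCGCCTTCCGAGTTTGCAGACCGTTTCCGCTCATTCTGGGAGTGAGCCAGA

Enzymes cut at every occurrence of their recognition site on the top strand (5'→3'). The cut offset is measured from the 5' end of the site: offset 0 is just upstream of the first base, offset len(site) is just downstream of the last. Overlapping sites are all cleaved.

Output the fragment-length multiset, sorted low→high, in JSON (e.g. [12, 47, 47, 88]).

[1,7,7,8,10,11,12,14]

Site scan:
  NpsII (CGCTCATT, off=3): starts [46] → cuts [49]
  VbrI (CTTCC, off=0): starts [1, 23] → cuts [1, 23]
  LmaII (CAGACCG, off=0): starts [13, 35] → cuts [13, 35]
  FykIV (CTGG, off=2): starts [54] → cuts [56]
  DwuII (AGTGA, off=4): starts [8, 59] → cuts [12, 63]

All cut coordinates (distinct, sorted): [1, 12, 13, 23, 35, 49, 56, 63]

Fragments:
  1→12: 11 bp
  12→13: 1 bp
  13→23: 10 bp
  23→35: 12 bp
  35→49: 14 bp
  49→56: 7 bp
  56→63: 7 bp
  63→1 (wrap): 70-63+1 = 8 bp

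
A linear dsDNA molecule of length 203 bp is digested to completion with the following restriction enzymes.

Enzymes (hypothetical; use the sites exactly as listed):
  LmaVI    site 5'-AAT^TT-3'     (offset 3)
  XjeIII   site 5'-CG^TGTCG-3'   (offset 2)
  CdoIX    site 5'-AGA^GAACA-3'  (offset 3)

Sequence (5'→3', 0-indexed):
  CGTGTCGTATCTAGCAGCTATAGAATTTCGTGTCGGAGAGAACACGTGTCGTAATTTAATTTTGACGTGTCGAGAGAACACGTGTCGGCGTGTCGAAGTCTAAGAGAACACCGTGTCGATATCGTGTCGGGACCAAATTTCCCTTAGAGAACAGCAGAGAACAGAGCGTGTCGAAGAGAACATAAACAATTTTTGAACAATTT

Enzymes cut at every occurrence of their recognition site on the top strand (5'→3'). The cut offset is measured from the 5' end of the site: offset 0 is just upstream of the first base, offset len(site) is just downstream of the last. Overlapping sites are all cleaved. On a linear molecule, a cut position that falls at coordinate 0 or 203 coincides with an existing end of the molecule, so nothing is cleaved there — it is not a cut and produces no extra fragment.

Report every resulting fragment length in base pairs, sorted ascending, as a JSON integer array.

Site scan:
  LmaVI AATTT/3: at [23, 52, 57, 135, 187, 198] ⇒ [26, 55, 60, 138, 190, 201]
  XjeIII CGTGTCG/2: at [0, 28, 44, 65, 80, 88, 111, 122, 166] ⇒ [2, 30, 46, 67, 82, 90, 113, 124, 168]
  CdoIX AGAGAACA/3: at [36, 72, 102, 145, 155, 174] ⇒ [39, 75, 105, 148, 158, 177]

Pooled cuts: [2, 26, 30, 39, 46, 55, 60, 67, 75, 82, 90, 105, 113, 124, 138, 148, 158, 168, 177, 190, 201]

Fragments:
  [0,2): 2 bp
  [2,26): 24 bp
  [26,30): 4 bp
  [30,39): 9 bp
  [39,46): 7 bp
  [46,55): 9 bp
  [55,60): 5 bp
  [60,67): 7 bp
  [67,75): 8 bp
  [75,82): 7 bp
  [82,90): 8 bp
  [90,105): 15 bp
  [105,113): 8 bp
  [113,124): 11 bp
  [124,138): 14 bp
  [138,148): 10 bp
  [148,158): 10 bp
  [158,168): 10 bp
  [168,177): 9 bp
  [177,190): 13 bp
  [190,201): 11 bp
  [201,203): 2 bp

[2,2,4,5,7,7,7,8,8,8,9,9,9,10,10,10,11,11,13,14,15,24]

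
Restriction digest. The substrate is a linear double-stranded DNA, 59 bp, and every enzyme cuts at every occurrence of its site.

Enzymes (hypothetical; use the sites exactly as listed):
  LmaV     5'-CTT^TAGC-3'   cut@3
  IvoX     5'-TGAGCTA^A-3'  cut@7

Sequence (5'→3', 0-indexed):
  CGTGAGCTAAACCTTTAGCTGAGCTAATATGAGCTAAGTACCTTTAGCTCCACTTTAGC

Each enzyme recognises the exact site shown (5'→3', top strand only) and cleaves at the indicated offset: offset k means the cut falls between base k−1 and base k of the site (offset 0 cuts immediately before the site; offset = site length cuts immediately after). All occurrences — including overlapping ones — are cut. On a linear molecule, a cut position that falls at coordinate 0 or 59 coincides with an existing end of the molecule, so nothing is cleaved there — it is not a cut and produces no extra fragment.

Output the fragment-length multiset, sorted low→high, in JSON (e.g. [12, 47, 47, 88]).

[4,6,8,9,10,11,11]

Site scan:
  LmaV CTTTAGC/3: at [12, 41, 52] ⇒ [15, 44, 55]
  IvoX TGAGCTAA/7: at [2, 19, 29] ⇒ [9, 26, 36]

All cut coordinates (distinct, sorted): [9, 15, 26, 36, 44, 55]

Fragments:
  [0,9): 9 bp
  [9,15): 6 bp
  [15,26): 11 bp
  [26,36): 10 bp
  [36,44): 8 bp
  [44,55): 11 bp
  [55,59): 4 bp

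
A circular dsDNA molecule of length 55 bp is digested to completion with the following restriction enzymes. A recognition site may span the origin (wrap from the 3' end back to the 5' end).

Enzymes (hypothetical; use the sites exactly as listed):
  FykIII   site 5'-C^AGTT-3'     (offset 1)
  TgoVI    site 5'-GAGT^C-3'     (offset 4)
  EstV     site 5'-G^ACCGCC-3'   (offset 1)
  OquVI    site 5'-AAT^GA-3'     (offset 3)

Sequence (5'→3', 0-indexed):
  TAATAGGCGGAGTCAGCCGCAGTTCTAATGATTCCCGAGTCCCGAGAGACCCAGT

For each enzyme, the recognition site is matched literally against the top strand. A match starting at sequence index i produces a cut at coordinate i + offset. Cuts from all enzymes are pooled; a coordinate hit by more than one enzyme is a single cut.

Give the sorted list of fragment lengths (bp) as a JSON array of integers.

Site scan:
  FykIII (CAGTT, off=1): starts [19, 51] → cuts [20, 52]
  TgoVI (GAGTC, off=4): starts [9, 36] → cuts [13, 40]
  EstV (GACCGCC, off=1): no sites
  OquVI (AATGA, off=3): starts [26] → cuts [29]

Pooled cuts: [13, 20, 29, 40, 52]

Fragments:
  13→20: 7 bp
  20→29: 9 bp
  29→40: 11 bp
  40→52: 12 bp
  52→13 (wrap): 55-52+13 = 16 bp

[7,9,11,12,16]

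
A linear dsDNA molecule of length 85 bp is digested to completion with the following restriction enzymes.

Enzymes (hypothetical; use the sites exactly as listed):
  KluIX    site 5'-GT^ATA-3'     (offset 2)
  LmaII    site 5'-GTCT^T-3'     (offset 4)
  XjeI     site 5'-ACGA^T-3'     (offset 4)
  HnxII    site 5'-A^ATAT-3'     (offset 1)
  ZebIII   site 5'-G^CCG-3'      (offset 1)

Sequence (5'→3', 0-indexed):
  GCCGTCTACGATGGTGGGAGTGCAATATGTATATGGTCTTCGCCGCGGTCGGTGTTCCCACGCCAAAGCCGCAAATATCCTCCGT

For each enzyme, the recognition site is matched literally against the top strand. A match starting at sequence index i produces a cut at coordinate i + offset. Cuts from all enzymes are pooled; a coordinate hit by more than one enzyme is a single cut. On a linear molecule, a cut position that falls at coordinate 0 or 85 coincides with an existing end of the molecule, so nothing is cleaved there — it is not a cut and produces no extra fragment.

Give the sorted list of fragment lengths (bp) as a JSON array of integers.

[1,3,6,6,9,10,11,13,26]

Scan for sites:
  KluIX (GTATA, off=2): starts [28] → cuts [30]
  LmaII (GTCTT, off=4): starts [35] → cuts [39]
  XjeI (ACGAT, off=4): starts [7] → cuts [11]
  HnxII (AATAT, off=1): starts [23, 73] → cuts [24, 74]
  ZebIII (GCCG, off=1): starts [0, 41, 67] → cuts [1, 42, 68]

Pooled cuts: [1, 11, 24, 30, 39, 42, 68, 74]

Fragments:
  [0,1): 1 bp
  [1,11): 10 bp
  [11,24): 13 bp
  [24,30): 6 bp
  [30,39): 9 bp
  [39,42): 3 bp
  [42,68): 26 bp
  [68,74): 6 bp
  [74,85): 11 bp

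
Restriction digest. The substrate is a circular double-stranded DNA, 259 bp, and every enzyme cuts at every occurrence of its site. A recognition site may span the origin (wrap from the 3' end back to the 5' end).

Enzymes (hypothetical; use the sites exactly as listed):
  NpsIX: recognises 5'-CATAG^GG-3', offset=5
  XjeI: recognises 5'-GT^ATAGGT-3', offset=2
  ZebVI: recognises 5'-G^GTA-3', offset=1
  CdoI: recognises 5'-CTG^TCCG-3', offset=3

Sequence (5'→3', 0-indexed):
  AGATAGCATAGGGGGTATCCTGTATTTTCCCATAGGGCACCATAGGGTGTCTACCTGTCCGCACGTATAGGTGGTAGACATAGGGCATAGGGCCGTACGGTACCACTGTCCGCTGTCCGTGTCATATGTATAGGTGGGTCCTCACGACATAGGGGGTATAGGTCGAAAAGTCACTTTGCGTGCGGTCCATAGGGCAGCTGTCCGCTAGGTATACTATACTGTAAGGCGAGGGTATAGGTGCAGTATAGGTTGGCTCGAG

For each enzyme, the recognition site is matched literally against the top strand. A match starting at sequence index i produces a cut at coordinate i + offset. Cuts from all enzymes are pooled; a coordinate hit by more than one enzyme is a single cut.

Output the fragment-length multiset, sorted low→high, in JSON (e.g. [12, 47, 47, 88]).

Site scan:
  NpsIX (CATAGGG, off=5): starts [6, 30, 40, 78, 85, 147, 187] → cuts [11, 35, 45, 83, 90, 152, 192]
  XjeI (GTATAGGT, off=2): starts [64, 127, 155, 231, 242] → cuts [66, 129, 157, 233, 244]
  ZebVI (GGTA, off=1): starts [13, 72, 98, 154, 207, 230] → cuts [14, 73, 99, 155, 208, 231]
  CdoI (CTGTCCG, off=3): starts [54, 105, 112, 197] → cuts [57, 108, 115, 200]

Pooled cuts: [11, 14, 35, 45, 57, 66, 73, 83, 90, 99, 108, 115, 129, 152, 155, 157, 192, 200, 208, 231, 233, 244]

Fragment lengths:
  11→14: 3 bp
  14→35: 21 bp
  35→45: 10 bp
  45→57: 12 bp
  57→66: 9 bp
  66→73: 7 bp
  73→83: 10 bp
  83→90: 7 bp
  90→99: 9 bp
  99→108: 9 bp
  108→115: 7 bp
  115→129: 14 bp
  129→152: 23 bp
  152→155: 3 bp
  155→157: 2 bp
  157→192: 35 bp
  192→200: 8 bp
  200→208: 8 bp
  208→231: 23 bp
  231→233: 2 bp
  233→244: 11 bp
  244→11 (wrap): 259-244+11 = 26 bp

[2,2,3,3,7,7,7,8,8,9,9,9,10,10,11,12,14,21,23,23,26,35]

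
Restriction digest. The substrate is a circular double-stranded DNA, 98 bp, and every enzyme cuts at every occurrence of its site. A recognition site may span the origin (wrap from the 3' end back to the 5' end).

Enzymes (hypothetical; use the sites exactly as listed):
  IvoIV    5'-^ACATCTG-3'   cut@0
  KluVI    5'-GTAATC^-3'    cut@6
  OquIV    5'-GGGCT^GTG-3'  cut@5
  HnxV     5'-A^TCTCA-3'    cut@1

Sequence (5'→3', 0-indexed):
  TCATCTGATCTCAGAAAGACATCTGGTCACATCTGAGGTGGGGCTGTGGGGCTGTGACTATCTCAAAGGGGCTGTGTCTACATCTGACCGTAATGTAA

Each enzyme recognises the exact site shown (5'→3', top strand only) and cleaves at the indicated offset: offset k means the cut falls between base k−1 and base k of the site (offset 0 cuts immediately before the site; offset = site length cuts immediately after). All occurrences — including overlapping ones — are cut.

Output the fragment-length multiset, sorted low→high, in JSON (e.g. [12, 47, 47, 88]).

Site scan:
  IvoIV ACATCTG/0: at [18, 28, 79] ⇒ [18, 28, 79]
  KluVI GTAATC/6: at [94] ⇒ [2]
  OquIV GGGCTGTG/5: at [40, 48, 68] ⇒ [45, 53, 73]
  HnxV ATCTCA/1: at [7, 59] ⇒ [8, 60]

All cut coordinates (distinct, sorted): [2, 8, 18, 28, 45, 53, 60, 73, 79]

Fragments:
  2→8: 6 bp
  8→18: 10 bp
  18→28: 10 bp
  28→45: 17 bp
  45→53: 8 bp
  53→60: 7 bp
  60→73: 13 bp
  73→79: 6 bp
  79→2 (wrap): 98-79+2 = 21 bp

[6,6,7,8,10,10,13,17,21]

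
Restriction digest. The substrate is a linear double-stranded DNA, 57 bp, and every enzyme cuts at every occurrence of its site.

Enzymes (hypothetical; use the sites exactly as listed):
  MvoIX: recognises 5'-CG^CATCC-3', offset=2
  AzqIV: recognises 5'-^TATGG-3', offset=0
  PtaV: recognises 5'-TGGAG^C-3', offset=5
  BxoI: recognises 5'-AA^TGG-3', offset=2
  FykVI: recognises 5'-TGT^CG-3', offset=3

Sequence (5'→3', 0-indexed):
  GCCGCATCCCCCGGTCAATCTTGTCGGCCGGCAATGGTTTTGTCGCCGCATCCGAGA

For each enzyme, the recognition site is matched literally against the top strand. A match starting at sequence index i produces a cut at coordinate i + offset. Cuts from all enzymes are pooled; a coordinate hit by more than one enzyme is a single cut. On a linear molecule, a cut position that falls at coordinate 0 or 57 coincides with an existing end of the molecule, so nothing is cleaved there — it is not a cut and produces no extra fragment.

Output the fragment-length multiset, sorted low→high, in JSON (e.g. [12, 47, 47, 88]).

Scan for sites:
  MvoIX (CGCATCC, off=2): starts [2, 46] → cuts [4, 48]
  AzqIV (TATGG, off=0): no sites
  PtaV (TGGAGC, off=5): no sites
  BxoI (AATGG, off=2): starts [32] → cuts [34]
  FykVI (TGTCG, off=3): starts [21, 40] → cuts [24, 43]

Pooled cuts: [4, 24, 34, 43, 48]

Fragments:
  [0,4): 4 bp
  [4,24): 20 bp
  [24,34): 10 bp
  [34,43): 9 bp
  [43,48): 5 bp
  [48,57): 9 bp

[4,5,9,9,10,20]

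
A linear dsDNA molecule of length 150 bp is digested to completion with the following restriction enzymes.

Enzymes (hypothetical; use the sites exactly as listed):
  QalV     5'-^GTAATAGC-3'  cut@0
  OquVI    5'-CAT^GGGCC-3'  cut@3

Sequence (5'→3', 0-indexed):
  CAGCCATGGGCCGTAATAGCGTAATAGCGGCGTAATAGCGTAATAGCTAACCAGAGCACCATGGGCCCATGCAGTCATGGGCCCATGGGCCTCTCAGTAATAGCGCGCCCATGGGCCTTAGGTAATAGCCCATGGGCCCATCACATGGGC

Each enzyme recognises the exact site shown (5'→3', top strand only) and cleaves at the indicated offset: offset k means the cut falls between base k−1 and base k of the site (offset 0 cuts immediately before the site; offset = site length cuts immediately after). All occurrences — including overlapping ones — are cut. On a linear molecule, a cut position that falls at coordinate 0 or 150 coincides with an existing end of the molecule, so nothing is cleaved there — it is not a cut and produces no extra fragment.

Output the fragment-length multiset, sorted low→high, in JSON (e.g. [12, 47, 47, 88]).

[5,7,8,8,8,9,10,11,12,16,16,17,23]

Scan for sites:
  QalV GTAATAGC/0: at [12, 20, 31, 39, 96, 121] ⇒ [12, 20, 31, 39, 96, 121]
  OquVI CATGGGCC/3: at [4, 59, 75, 83, 109, 130] ⇒ [7, 62, 78, 86, 112, 133]

Pooled cuts: [7, 12, 20, 31, 39, 62, 78, 86, 96, 112, 121, 133]

Fragments:
  [0,7): 7 bp
  [7,12): 5 bp
  [12,20): 8 bp
  [20,31): 11 bp
  [31,39): 8 bp
  [39,62): 23 bp
  [62,78): 16 bp
  [78,86): 8 bp
  [86,96): 10 bp
  [96,112): 16 bp
  [112,121): 9 bp
  [121,133): 12 bp
  [133,150): 17 bp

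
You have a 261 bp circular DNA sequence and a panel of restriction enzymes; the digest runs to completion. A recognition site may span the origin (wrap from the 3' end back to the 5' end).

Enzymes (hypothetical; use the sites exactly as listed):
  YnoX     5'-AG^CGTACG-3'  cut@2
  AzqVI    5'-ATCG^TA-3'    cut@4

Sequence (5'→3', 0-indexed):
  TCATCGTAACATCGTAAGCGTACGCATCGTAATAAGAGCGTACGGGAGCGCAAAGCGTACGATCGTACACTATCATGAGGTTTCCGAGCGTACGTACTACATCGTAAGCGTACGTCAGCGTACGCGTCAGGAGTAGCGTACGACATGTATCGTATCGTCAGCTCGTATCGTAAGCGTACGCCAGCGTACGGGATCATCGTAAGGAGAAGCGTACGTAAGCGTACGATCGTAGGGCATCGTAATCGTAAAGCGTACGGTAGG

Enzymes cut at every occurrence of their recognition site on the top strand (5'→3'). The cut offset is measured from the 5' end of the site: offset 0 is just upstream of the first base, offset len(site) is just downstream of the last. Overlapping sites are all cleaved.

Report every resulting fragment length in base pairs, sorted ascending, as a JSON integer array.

Site scan:
  YnoX (AGCGTACG, off=2): starts [16, 36, 53, 86, 106, 116, 134, 172, 182, 207, 217, 248] → cuts [18, 38, 55, 88, 108, 118, 136, 174, 184, 209, 219, 250]
  AzqVI (ATCGTA, off=4): starts [2, 10, 25, 61, 100, 148, 166, 195, 225, 235, 241] → cuts [6, 14, 29, 65, 104, 152, 170, 199, 229, 239, 245]

All cut coordinates (distinct, sorted): [6, 14, 18, 29, 38, 55, 65, 88, 104, 108, 118, 136, 152, 170, 174, 184, 199, 209, 219, 229, 239, 245, 250]

Fragments:
  6→14: 8 bp
  14→18: 4 bp
  18→29: 11 bp
  29→38: 9 bp
  38→55: 17 bp
  55→65: 10 bp
  65→88: 23 bp
  88→104: 16 bp
  104→108: 4 bp
  108→118: 10 bp
  118→136: 18 bp
  136→152: 16 bp
  152→170: 18 bp
  170→174: 4 bp
  174→184: 10 bp
  184→199: 15 bp
  199→209: 10 bp
  209→219: 10 bp
  219→229: 10 bp
  229→239: 10 bp
  239→245: 6 bp
  245→250: 5 bp
  250→6 (wrap): 261-250+6 = 17 bp

[4,4,4,5,6,8,9,10,10,10,10,10,10,10,11,15,16,16,17,17,18,18,23]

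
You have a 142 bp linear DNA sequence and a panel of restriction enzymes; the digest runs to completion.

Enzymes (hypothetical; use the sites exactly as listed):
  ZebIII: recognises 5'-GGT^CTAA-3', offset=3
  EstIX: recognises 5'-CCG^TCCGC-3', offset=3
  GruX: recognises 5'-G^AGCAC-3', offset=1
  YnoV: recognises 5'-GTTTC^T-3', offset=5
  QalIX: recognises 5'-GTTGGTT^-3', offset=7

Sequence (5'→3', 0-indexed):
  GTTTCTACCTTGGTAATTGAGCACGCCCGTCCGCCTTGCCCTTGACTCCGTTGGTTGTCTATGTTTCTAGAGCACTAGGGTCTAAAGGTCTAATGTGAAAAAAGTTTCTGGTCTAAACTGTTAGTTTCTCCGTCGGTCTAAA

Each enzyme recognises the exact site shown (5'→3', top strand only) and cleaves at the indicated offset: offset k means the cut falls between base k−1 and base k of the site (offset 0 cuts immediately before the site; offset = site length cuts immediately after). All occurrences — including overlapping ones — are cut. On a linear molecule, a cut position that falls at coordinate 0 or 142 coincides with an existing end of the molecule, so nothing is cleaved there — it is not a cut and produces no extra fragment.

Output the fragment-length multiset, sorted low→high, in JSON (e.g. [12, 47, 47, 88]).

[3,4,5,5,8,9,10,11,11,14,16,19,27]

Scan for sites:
  ZebIII GGTCTAA/3: at [78, 86, 109, 134] ⇒ [81, 89, 112, 137]
  EstIX CCGTCCGC/3: at [26] ⇒ [29]
  GruX GAGCAC/1: at [18, 69] ⇒ [19, 70]
  YnoV GTTTCT/5: at [0, 62, 103, 123] ⇒ [5, 67, 108, 128]
  QalIX GTTGGTT/7: at [49] ⇒ [56]

Pooled cuts: [5, 19, 29, 56, 67, 70, 81, 89, 108, 112, 128, 137]

Fragment lengths:
  [0,5): 5 bp
  [5,19): 14 bp
  [19,29): 10 bp
  [29,56): 27 bp
  [56,67): 11 bp
  [67,70): 3 bp
  [70,81): 11 bp
  [81,89): 8 bp
  [89,108): 19 bp
  [108,112): 4 bp
  [112,128): 16 bp
  [128,137): 9 bp
  [137,142): 5 bp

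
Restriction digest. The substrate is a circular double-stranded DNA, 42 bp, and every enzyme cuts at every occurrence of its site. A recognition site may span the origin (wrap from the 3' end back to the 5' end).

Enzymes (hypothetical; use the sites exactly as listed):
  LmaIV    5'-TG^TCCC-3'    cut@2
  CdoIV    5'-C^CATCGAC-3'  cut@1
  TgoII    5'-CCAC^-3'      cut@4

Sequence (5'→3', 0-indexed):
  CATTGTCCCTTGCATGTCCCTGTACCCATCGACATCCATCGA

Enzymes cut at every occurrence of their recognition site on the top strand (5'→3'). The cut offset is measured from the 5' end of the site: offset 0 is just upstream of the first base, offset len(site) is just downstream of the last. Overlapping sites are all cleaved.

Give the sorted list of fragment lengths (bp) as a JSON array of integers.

Scan for sites:
  LmaIV (TGTCCC, off=2): starts [3, 14] → cuts [5, 16]
  CdoIV (CCATCGAC, off=1): starts [25, 35] → cuts [26, 36]
  TgoII (CCAC, off=4): no sites

Pooled cuts: [5, 16, 26, 36]

Fragments:
  5→16: 11 bp
  16→26: 10 bp
  26→36: 10 bp
  36→5 (wrap): 42-36+5 = 11 bp

[10,10,11,11]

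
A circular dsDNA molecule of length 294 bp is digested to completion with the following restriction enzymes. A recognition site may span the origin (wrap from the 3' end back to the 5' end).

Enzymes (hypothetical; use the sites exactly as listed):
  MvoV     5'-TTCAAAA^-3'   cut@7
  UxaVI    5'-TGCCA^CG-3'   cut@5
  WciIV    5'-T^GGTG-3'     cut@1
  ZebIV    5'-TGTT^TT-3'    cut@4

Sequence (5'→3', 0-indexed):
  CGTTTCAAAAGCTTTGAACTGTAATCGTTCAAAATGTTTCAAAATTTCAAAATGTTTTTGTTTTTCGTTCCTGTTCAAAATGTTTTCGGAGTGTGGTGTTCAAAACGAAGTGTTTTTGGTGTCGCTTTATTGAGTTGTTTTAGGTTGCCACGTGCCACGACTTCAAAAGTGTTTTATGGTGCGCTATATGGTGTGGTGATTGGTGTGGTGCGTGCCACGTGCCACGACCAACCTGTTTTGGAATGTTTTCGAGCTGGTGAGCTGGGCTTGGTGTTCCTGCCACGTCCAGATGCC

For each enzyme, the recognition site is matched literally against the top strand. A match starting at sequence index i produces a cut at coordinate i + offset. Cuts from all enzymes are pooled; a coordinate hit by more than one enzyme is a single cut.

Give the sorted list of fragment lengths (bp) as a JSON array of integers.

Per-enzyme occurrences:
  MvoV (TTCAAAA, off=7): starts [3, 27, 37, 45, 73, 98, 161] → cuts [10, 34, 44, 52, 80, 105, 168]
  UxaVI (TGCCACG, off=5): starts [145, 152, 212, 219, 277] → cuts [150, 157, 217, 224, 282]
  WciIV (TGGTG, off=1): starts [93, 116, 176, 188, 193, 200, 205, 254, 268] → cuts [94, 117, 177, 189, 194, 201, 206, 255, 269]
  ZebIV (TGTTTT, off=4): starts [52, 58, 80, 110, 135, 169, 233, 243] → cuts [56, 62, 84, 114, 139, 173, 237, 247]

Pooled cuts: [10, 34, 44, 52, 56, 62, 80, 84, 94, 105, 114, 117, 139, 150, 157, 168, 173, 177, 189, 194, 201, 206, 217, 224, 237, 247, 255, 269, 282]

Fragments:
  10→34: 24 bp
  34→44: 10 bp
  44→52: 8 bp
  52→56: 4 bp
  56→62: 6 bp
  62→80: 18 bp
  80→84: 4 bp
  84→94: 10 bp
  94→105: 11 bp
  105→114: 9 bp
  114→117: 3 bp
  117→139: 22 bp
  139→150: 11 bp
  150→157: 7 bp
  157→168: 11 bp
  168→173: 5 bp
  173→177: 4 bp
  177→189: 12 bp
  189→194: 5 bp
  194→201: 7 bp
  201→206: 5 bp
  206→217: 11 bp
  217→224: 7 bp
  224→237: 13 bp
  237→247: 10 bp
  247→255: 8 bp
  255→269: 14 bp
  269→282: 13 bp
  282→10 (wrap): 294-282+10 = 22 bp

[3,4,4,4,5,5,5,6,7,7,7,8,8,9,10,10,10,11,11,11,11,12,13,13,14,18,22,22,24]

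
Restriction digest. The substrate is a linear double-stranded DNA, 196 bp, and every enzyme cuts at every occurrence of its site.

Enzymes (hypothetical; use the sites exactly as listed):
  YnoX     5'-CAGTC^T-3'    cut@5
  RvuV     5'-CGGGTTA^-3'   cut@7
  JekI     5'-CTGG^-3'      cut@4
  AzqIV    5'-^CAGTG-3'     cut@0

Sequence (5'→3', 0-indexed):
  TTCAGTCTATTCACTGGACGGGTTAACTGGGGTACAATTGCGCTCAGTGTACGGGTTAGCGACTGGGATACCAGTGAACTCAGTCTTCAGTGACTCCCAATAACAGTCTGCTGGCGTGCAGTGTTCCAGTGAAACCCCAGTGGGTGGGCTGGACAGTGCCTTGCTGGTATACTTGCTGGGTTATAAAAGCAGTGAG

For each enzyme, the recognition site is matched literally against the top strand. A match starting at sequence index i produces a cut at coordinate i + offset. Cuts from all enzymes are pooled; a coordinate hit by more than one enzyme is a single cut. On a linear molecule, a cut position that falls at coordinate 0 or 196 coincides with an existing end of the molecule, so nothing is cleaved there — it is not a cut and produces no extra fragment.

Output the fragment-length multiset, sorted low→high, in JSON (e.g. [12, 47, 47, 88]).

Site scan:
  YnoX CAGTCT/5: at [2, 80, 103] ⇒ [7, 85, 108]
  RvuV CGGGTTA/7: at [18, 51] ⇒ [25, 58]
  JekI CTGG/4: at [13, 26, 62, 110, 148, 163, 175] ⇒ [17, 30, 66, 114, 152, 167, 179]
  AzqIV CAGTG/0: at [44, 71, 87, 118, 126, 137, 153, 189] ⇒ [44, 71, 87, 118, 126, 137, 153, 189]

Pooled cuts: [7, 17, 25, 30, 44, 58, 66, 71, 85, 87, 108, 114, 118, 126, 137, 152, 153, 167, 179, 189]

Fragment lengths:
  [0,7): 7 bp
  [7,17): 10 bp
  [17,25): 8 bp
  [25,30): 5 bp
  [30,44): 14 bp
  [44,58): 14 bp
  [58,66): 8 bp
  [66,71): 5 bp
  [71,85): 14 bp
  [85,87): 2 bp
  [87,108): 21 bp
  [108,114): 6 bp
  [114,118): 4 bp
  [118,126): 8 bp
  [126,137): 11 bp
  [137,152): 15 bp
  [152,153): 1 bp
  [153,167): 14 bp
  [167,179): 12 bp
  [179,189): 10 bp
  [189,196): 7 bp

[1,2,4,5,5,6,7,7,8,8,8,10,10,11,12,14,14,14,14,15,21]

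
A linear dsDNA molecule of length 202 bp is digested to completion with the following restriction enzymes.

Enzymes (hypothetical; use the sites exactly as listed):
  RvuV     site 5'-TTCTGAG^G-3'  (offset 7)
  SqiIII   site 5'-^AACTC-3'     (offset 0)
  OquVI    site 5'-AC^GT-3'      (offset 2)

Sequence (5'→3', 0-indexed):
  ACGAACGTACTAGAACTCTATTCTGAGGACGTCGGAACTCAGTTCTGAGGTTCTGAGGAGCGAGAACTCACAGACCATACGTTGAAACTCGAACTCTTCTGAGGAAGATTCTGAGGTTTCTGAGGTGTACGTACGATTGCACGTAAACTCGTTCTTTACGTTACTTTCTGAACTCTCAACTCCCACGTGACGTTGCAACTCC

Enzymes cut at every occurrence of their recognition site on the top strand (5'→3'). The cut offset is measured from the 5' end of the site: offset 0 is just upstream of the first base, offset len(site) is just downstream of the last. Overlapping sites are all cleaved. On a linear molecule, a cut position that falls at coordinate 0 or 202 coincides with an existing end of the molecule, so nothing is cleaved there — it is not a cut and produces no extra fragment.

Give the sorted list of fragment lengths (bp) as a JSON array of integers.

[3,3,5,5,5,5,6,6,6,6,7,7,7,8,9,9,11,12,12,12,14,14,14,16]

Scan for sites:
  RvuV (TTCTGAGG, off=7): starts [20, 42, 50, 96, 108, 117] → cuts [27, 49, 57, 103, 115, 124]
  SqiIII (AACTC, off=0): starts [13, 35, 64, 85, 91, 145, 170, 177, 196] → cuts [13, 35, 64, 85, 91, 145, 170, 177, 196]
  OquVI (ACGT, off=2): starts [4, 28, 78, 128, 140, 157, 184, 189] → cuts [6, 30, 80, 130, 142, 159, 186, 191]

All cut coordinates (distinct, sorted): [6, 13, 27, 30, 35, 49, 57, 64, 80, 85, 91, 103, 115, 124, 130, 142, 145, 159, 170, 177, 186, 191, 196]

Fragments:
  [0,6): 6 bp
  [6,13): 7 bp
  [13,27): 14 bp
  [27,30): 3 bp
  [30,35): 5 bp
  [35,49): 14 bp
  [49,57): 8 bp
  [57,64): 7 bp
  [64,80): 16 bp
  [80,85): 5 bp
  [85,91): 6 bp
  [91,103): 12 bp
  [103,115): 12 bp
  [115,124): 9 bp
  [124,130): 6 bp
  [130,142): 12 bp
  [142,145): 3 bp
  [145,159): 14 bp
  [159,170): 11 bp
  [170,177): 7 bp
  [177,186): 9 bp
  [186,191): 5 bp
  [191,196): 5 bp
  [196,202): 6 bp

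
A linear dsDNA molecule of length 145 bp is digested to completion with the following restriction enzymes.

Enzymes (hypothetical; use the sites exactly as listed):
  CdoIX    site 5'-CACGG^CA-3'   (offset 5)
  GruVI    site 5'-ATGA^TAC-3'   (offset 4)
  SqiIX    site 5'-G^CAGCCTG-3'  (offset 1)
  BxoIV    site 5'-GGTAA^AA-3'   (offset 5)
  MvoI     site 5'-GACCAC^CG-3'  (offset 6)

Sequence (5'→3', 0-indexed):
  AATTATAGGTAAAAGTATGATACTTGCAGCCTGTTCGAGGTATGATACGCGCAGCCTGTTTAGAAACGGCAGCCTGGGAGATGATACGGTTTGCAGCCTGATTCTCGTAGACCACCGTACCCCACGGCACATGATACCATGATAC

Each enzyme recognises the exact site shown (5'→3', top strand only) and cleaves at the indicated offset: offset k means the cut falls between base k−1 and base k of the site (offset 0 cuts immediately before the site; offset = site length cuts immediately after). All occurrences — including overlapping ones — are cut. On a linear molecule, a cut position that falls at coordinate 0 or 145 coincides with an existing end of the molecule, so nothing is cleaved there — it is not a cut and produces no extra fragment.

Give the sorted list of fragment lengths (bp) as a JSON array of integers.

Site scan:
  CdoIX CACGGCA/5: at [122] ⇒ [127]
  GruVI ATGATAC/4: at [16, 41, 80, 130, 138] ⇒ [20, 45, 84, 134, 142]
  SqiIX GCAGCCTG/1: at [25, 50, 68, 92] ⇒ [26, 51, 69, 93]
  BxoIV GGTAAAA/5: at [7] ⇒ [12]
  MvoI GACCACCG/6: at [109] ⇒ [115]

All cut coordinates (distinct, sorted): [12, 20, 26, 45, 51, 69, 84, 93, 115, 127, 134, 142]

Fragment lengths:
  [0,12): 12 bp
  [12,20): 8 bp
  [20,26): 6 bp
  [26,45): 19 bp
  [45,51): 6 bp
  [51,69): 18 bp
  [69,84): 15 bp
  [84,93): 9 bp
  [93,115): 22 bp
  [115,127): 12 bp
  [127,134): 7 bp
  [134,142): 8 bp
  [142,145): 3 bp

[3,6,6,7,8,8,9,12,12,15,18,19,22]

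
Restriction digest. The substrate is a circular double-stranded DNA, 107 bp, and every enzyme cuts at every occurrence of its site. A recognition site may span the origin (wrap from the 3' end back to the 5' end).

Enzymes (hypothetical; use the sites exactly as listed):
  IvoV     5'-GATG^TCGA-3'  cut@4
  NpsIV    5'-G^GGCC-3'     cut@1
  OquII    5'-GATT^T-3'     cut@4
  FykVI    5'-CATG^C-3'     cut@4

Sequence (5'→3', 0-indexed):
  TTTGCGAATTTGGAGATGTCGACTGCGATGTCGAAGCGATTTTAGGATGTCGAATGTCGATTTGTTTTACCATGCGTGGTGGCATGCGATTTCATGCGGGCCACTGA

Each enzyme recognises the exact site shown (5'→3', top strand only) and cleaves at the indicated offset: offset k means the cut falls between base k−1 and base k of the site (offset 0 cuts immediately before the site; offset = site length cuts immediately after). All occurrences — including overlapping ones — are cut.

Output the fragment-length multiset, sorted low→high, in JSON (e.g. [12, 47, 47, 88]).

[2,5,5,8,11,11,12,12,12,13,16]

Scan for sites:
  IvoV (GATGTCGA, off=4): starts [14, 26, 45] → cuts [18, 30, 49]
  NpsIV (GGGCC, off=1): starts [97] → cuts [98]
  OquII (GATTT, off=4): starts [37, 58, 87, 105] → cuts [2, 41, 62, 91]
  FykVI (CATGC, off=4): starts [70, 82, 92] → cuts [74, 86, 96]

All cut coordinates (distinct, sorted): [2, 18, 30, 41, 49, 62, 74, 86, 91, 96, 98]

Fragment lengths:
  2→18: 16 bp
  18→30: 12 bp
  30→41: 11 bp
  41→49: 8 bp
  49→62: 13 bp
  62→74: 12 bp
  74→86: 12 bp
  86→91: 5 bp
  91→96: 5 bp
  96→98: 2 bp
  98→2 (wrap): 107-98+2 = 11 bp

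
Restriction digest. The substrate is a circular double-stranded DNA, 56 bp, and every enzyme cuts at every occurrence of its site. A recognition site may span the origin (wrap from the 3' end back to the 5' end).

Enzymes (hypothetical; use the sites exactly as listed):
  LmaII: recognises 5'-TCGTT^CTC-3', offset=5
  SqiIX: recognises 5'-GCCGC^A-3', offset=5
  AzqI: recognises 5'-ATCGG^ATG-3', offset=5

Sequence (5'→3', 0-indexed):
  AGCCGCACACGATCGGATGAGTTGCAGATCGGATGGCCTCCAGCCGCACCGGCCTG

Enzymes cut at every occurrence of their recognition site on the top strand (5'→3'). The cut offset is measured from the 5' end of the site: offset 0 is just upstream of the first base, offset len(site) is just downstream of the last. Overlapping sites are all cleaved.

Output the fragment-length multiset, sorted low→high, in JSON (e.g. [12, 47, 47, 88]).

[10,15,15,16]

Site scan:
  LmaII (TCGTTCTC, off=5): no sites
  SqiIX GCCGCA/5: at [1, 42] ⇒ [6, 47]
  AzqI ATCGGATG/5: at [11, 27] ⇒ [16, 32]

Pooled cuts: [6, 16, 32, 47]

Fragment lengths:
  6→16: 10 bp
  16→32: 16 bp
  32→47: 15 bp
  47→6 (wrap): 56-47+6 = 15 bp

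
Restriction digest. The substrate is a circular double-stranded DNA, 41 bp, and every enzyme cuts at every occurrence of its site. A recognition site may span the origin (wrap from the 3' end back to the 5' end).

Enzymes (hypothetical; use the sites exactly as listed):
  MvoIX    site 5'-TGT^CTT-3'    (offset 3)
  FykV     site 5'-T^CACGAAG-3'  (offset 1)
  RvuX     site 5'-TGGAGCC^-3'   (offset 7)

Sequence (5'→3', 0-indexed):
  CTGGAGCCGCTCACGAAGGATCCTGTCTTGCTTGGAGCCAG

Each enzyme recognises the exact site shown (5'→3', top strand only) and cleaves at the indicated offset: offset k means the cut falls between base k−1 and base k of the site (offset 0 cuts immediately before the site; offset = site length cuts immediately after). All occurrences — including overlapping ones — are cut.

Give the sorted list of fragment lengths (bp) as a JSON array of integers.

Scan for sites:
  MvoIX (TGTCTT, off=3): starts [23] → cuts [26]
  FykV (TCACGAAG, off=1): starts [10] → cuts [11]
  RvuX (TGGAGCC, off=7): starts [1, 32] → cuts [8, 39]

Pooled cuts: [8, 11, 26, 39]

Fragments:
  8→11: 3 bp
  11→26: 15 bp
  26→39: 13 bp
  39→8 (wrap): 41-39+8 = 10 bp

[3,10,13,15]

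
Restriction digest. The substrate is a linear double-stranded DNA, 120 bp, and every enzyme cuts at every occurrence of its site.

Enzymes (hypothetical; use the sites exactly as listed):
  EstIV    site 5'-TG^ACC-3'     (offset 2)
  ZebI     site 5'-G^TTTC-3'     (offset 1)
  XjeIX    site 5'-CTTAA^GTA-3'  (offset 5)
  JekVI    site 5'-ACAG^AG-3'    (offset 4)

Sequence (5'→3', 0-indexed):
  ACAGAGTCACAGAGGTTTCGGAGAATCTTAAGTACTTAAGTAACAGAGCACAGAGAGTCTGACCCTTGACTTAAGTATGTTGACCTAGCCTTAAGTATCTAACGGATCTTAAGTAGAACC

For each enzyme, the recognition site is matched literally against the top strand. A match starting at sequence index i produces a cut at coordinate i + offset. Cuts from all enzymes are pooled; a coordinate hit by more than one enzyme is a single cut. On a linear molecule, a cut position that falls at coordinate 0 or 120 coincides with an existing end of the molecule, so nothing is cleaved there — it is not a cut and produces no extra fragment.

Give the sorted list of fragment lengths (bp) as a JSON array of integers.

Scan for sites:
  EstIV TGACC/2: at [59, 80] ⇒ [61, 82]
  ZebI GTTTC/1: at [14] ⇒ [15]
  XjeIX CTTAAGTA/5: at [26, 34, 69, 89, 107] ⇒ [31, 39, 74, 94, 112]
  JekVI ACAGAG/4: at [0, 8, 42, 49] ⇒ [4, 12, 46, 53]

All cut coordinates (distinct, sorted): [4, 12, 15, 31, 39, 46, 53, 61, 74, 82, 94, 112]

Fragments:
  [0,4): 4 bp
  [4,12): 8 bp
  [12,15): 3 bp
  [15,31): 16 bp
  [31,39): 8 bp
  [39,46): 7 bp
  [46,53): 7 bp
  [53,61): 8 bp
  [61,74): 13 bp
  [74,82): 8 bp
  [82,94): 12 bp
  [94,112): 18 bp
  [112,120): 8 bp

[3,4,7,7,8,8,8,8,8,12,13,16,18]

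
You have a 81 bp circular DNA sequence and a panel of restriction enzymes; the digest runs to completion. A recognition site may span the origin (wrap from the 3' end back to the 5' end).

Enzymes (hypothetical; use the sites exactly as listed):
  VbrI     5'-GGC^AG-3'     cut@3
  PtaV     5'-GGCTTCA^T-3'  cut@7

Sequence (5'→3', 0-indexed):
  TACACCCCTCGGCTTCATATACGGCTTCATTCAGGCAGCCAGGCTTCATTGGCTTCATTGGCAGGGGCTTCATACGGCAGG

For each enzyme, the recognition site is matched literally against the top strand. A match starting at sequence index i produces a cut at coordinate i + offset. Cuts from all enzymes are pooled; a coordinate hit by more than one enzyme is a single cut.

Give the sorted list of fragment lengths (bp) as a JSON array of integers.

Site scan:
  VbrI GGCAG/3: at [33, 59, 75] ⇒ [36, 62, 78]
  PtaV GGCTTCAT/7: at [10, 22, 41, 50, 65] ⇒ [17, 29, 48, 57, 72]

Pooled cuts: [17, 29, 36, 48, 57, 62, 72, 78]

Fragments:
  17→29: 12 bp
  29→36: 7 bp
  36→48: 12 bp
  48→57: 9 bp
  57→62: 5 bp
  62→72: 10 bp
  72→78: 6 bp
  78→17 (wrap): 81-78+17 = 20 bp

[5,6,7,9,10,12,12,20]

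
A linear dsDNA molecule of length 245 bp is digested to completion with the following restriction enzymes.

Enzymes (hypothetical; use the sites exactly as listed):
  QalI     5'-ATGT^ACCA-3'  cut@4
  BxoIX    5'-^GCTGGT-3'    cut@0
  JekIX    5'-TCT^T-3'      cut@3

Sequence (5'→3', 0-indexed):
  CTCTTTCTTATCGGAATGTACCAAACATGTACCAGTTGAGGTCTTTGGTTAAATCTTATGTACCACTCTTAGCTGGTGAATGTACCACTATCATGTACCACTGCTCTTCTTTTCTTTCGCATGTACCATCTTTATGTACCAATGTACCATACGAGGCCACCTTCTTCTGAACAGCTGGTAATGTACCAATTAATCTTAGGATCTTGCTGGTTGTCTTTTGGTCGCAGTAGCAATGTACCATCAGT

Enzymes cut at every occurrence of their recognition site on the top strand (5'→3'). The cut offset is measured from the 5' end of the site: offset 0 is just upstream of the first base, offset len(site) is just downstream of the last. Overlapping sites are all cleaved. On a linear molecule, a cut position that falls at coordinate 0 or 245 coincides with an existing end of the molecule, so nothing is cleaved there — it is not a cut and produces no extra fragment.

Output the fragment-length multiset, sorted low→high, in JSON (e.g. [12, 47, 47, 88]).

[1,2,3,4,4,5,5,6,7,8,8,8,8,9,9,11,11,11,11,11,12,12,12,13,14,20,20]

Site scan:
  QalI (ATGTACCA, off=4): starts [15, 26, 57, 79, 92, 120, 133, 141, 180, 232] → cuts [19, 30, 61, 83, 96, 124, 137, 145, 184, 236]
  BxoIX (GCTGGT, off=0): starts [71, 173, 205] → cuts [71, 173, 205]
  JekIX (TCTT, off=3): starts [1, 5, 41, 53, 66, 104, 107, 112, 128, 162, 193, 201, 213] → cuts [4, 8, 44, 56, 69, 107, 110, 115, 131, 165, 196, 204, 216]

All cut coordinates (distinct, sorted): [4, 8, 19, 30, 44, 56, 61, 69, 71, 83, 96, 107, 110, 115, 124, 131, 137, 145, 165, 173, 184, 196, 204, 205, 216, 236]

Fragments:
  [0,4): 4 bp
  [4,8): 4 bp
  [8,19): 11 bp
  [19,30): 11 bp
  [30,44): 14 bp
  [44,56): 12 bp
  [56,61): 5 bp
  [61,69): 8 bp
  [69,71): 2 bp
  [71,83): 12 bp
  [83,96): 13 bp
  [96,107): 11 bp
  [107,110): 3 bp
  [110,115): 5 bp
  [115,124): 9 bp
  [124,131): 7 bp
  [131,137): 6 bp
  [137,145): 8 bp
  [145,165): 20 bp
  [165,173): 8 bp
  [173,184): 11 bp
  [184,196): 12 bp
  [196,204): 8 bp
  [204,205): 1 bp
  [205,216): 11 bp
  [216,236): 20 bp
  [236,245): 9 bp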